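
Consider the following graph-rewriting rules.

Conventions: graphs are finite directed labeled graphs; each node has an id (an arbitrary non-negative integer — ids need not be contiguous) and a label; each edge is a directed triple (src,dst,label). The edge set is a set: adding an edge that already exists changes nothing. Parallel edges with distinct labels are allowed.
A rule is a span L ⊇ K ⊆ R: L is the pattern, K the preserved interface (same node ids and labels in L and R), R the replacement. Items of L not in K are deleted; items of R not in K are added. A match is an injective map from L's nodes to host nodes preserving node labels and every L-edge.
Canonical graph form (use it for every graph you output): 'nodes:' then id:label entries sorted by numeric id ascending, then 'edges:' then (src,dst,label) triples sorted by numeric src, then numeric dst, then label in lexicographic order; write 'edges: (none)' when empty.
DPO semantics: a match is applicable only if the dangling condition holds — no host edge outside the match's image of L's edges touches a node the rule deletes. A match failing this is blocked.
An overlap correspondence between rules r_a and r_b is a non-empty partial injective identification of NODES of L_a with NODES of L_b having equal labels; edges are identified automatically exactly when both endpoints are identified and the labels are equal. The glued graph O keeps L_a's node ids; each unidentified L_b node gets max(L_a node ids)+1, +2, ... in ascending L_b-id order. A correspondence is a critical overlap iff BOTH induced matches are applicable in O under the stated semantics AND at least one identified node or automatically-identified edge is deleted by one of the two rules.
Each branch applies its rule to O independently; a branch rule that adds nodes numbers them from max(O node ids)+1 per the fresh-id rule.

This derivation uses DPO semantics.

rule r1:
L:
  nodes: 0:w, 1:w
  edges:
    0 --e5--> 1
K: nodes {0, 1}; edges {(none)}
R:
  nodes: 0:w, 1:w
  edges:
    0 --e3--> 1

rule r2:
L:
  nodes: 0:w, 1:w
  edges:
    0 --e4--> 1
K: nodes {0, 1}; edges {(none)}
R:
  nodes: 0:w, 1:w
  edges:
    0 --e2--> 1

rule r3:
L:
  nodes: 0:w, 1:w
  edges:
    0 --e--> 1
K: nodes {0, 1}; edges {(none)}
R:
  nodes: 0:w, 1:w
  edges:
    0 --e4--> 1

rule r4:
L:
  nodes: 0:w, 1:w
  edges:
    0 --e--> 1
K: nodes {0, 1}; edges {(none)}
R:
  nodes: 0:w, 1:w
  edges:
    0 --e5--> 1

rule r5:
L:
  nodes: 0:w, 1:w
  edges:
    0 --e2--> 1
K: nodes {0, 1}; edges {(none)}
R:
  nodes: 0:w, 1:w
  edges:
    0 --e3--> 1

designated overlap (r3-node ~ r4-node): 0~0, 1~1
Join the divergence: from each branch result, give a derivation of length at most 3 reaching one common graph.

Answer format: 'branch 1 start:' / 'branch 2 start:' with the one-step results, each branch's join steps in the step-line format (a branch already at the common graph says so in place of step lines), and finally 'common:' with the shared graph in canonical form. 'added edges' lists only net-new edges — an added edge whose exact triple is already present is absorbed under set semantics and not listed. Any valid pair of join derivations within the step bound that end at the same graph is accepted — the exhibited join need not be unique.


branch 1 start:
nodes: 0:w, 1:w
edges: (0,1,e4)
branch 2 start:
nodes: 0:w, 1:w
edges: (0,1,e5)
branch 1 step 1: rule r2; match: 0->0, 1->1; deleted nodes (none); deleted edges (0,1,e4); added nodes (none); added edges (0,1,e2); result: nodes: 0:w, 1:w edges: (0,1,e2)
branch 1 step 2: rule r5; match: 0->0, 1->1; deleted nodes (none); deleted edges (0,1,e2); added nodes (none); added edges (0,1,e3); result: nodes: 0:w, 1:w edges: (0,1,e3)
branch 2 step 1: rule r1; match: 0->0, 1->1; deleted nodes (none); deleted edges (0,1,e5); added nodes (none); added edges (0,1,e3); result: nodes: 0:w, 1:w edges: (0,1,e3)
common:
nodes: 0:w, 1:w
edges: (0,1,e3)


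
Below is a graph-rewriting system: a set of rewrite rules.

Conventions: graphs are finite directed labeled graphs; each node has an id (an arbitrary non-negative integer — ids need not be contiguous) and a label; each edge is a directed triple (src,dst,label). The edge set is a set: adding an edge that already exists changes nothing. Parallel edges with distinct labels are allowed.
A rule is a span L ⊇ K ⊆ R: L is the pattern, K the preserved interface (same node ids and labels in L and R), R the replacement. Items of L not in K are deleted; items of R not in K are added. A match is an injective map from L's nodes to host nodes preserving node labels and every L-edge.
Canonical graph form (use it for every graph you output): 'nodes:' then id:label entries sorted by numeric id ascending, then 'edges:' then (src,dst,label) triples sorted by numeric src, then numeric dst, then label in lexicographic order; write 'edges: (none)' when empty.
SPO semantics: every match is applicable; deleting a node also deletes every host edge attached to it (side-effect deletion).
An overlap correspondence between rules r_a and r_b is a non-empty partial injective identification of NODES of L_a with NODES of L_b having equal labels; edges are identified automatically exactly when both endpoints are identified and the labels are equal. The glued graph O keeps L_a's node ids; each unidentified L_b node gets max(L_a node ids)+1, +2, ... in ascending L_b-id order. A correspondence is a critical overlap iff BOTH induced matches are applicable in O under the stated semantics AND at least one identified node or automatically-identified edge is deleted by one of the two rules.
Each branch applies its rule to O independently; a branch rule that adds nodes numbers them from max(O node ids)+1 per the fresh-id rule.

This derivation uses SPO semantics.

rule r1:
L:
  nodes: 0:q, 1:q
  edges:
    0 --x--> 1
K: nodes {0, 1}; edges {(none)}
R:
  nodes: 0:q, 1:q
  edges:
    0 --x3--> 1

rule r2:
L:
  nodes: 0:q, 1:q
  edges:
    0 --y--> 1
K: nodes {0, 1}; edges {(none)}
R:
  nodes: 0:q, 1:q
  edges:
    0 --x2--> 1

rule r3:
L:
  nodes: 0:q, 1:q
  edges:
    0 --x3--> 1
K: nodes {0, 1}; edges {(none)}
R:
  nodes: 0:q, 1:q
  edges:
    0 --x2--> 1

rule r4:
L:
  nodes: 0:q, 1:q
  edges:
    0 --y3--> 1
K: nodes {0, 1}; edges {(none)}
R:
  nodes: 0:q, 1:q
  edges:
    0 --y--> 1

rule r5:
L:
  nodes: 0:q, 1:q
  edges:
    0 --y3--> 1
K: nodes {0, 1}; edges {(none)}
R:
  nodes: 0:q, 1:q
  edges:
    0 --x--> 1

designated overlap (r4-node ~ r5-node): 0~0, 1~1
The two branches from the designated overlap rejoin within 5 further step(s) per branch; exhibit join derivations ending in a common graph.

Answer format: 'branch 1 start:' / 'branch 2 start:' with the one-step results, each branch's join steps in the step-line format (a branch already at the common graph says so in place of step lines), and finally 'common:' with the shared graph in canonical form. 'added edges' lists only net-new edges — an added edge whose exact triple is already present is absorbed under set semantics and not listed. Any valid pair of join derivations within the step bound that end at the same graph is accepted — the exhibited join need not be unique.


branch 1 start:
nodes: 0:q, 1:q
edges: (0,1,y)
branch 2 start:
nodes: 0:q, 1:q
edges: (0,1,x)
branch 1 step 1: rule r2; match: 0->0, 1->1; deleted nodes (none); deleted edges (0,1,y); added nodes (none); added edges (0,1,x2); result: nodes: 0:q, 1:q edges: (0,1,x2)
branch 2 step 1: rule r1; match: 0->0, 1->1; deleted nodes (none); deleted edges (0,1,x); added nodes (none); added edges (0,1,x3); result: nodes: 0:q, 1:q edges: (0,1,x3)
branch 2 step 2: rule r3; match: 0->0, 1->1; deleted nodes (none); deleted edges (0,1,x3); added nodes (none); added edges (0,1,x2); result: nodes: 0:q, 1:q edges: (0,1,x2)
common:
nodes: 0:q, 1:q
edges: (0,1,x2)


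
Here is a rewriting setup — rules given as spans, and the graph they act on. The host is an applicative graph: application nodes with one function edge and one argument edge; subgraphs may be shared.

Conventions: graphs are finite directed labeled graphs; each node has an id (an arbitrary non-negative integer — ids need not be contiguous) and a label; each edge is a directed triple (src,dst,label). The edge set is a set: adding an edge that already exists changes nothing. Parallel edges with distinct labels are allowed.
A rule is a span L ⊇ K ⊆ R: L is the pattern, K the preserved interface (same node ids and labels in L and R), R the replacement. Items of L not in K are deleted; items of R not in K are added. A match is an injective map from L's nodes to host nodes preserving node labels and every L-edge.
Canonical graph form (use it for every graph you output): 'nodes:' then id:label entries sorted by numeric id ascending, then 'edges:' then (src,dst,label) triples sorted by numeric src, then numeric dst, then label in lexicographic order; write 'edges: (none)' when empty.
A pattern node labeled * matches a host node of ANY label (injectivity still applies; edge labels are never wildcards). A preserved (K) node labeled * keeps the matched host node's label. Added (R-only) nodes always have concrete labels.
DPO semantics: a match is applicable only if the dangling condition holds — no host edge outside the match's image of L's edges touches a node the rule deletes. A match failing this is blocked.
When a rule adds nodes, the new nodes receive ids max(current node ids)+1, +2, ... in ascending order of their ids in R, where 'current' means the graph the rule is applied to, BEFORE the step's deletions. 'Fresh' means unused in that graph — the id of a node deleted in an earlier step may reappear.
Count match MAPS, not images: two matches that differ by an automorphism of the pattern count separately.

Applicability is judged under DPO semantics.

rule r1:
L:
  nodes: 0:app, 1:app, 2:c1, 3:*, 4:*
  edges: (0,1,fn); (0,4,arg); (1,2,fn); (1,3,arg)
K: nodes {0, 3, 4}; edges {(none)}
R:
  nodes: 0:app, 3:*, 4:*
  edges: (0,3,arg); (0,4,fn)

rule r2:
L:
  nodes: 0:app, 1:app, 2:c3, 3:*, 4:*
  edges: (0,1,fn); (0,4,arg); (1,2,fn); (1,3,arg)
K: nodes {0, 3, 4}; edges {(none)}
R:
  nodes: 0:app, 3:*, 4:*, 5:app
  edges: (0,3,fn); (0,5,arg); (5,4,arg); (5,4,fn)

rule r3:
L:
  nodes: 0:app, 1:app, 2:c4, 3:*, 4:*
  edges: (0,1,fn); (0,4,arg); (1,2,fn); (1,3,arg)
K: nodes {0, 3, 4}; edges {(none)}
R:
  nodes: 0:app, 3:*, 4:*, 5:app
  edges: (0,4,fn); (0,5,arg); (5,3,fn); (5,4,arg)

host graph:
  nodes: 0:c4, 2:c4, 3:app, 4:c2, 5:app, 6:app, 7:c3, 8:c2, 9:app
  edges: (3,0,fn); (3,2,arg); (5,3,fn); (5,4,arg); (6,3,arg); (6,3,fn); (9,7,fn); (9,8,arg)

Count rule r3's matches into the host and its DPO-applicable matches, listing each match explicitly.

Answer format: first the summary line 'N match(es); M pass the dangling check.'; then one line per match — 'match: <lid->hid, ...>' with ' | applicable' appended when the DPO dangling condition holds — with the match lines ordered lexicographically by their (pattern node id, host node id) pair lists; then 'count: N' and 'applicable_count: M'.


1 match(es); 0 pass the dangling check.
match: 0->5, 1->3, 2->0, 3->2, 4->4
count: 1
applicable_count: 0


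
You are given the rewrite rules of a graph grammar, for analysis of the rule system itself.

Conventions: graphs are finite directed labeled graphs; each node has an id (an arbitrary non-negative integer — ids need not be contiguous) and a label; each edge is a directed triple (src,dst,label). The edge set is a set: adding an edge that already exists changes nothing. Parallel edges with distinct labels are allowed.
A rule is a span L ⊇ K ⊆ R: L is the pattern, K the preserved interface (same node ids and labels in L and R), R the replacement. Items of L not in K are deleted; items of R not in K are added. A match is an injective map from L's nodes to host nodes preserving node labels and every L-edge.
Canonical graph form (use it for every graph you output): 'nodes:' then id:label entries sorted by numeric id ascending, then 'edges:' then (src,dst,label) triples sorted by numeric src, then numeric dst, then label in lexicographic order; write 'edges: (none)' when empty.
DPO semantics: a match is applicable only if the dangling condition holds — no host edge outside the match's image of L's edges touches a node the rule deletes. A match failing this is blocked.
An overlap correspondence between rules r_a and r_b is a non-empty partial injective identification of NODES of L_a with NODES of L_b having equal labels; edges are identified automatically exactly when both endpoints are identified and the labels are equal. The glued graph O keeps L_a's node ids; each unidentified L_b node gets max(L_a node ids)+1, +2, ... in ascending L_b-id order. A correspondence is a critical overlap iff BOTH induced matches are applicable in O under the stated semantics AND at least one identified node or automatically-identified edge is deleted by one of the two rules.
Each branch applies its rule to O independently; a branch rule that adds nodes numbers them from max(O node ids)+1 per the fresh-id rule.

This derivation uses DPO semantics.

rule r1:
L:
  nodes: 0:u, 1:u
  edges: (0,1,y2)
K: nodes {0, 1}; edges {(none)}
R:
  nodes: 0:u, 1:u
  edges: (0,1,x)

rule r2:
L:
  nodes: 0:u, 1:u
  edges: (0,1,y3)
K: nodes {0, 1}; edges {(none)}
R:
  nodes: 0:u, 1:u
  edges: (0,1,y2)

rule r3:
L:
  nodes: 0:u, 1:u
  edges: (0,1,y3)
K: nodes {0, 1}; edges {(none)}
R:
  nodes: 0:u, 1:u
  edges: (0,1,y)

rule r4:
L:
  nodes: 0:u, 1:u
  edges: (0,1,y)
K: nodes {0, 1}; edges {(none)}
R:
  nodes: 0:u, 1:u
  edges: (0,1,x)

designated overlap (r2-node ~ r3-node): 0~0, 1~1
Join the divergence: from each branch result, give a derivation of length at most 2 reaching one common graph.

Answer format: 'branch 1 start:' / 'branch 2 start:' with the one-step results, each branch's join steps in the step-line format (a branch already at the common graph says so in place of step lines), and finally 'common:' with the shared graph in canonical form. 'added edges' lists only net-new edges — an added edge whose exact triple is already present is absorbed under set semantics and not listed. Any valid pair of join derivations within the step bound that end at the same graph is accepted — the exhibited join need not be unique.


branch 1 start:
nodes: 0:u, 1:u
edges: (0,1,y2)
branch 2 start:
nodes: 0:u, 1:u
edges: (0,1,y)
branch 1 step 1: rule r1; match: 0->0, 1->1; deleted nodes (none); deleted edges (0,1,y2); added nodes (none); added edges (0,1,x); result: nodes: 0:u, 1:u edges: (0,1,x)
branch 2 step 1: rule r4; match: 0->0, 1->1; deleted nodes (none); deleted edges (0,1,y); added nodes (none); added edges (0,1,x); result: nodes: 0:u, 1:u edges: (0,1,x)
common:
nodes: 0:u, 1:u
edges: (0,1,x)


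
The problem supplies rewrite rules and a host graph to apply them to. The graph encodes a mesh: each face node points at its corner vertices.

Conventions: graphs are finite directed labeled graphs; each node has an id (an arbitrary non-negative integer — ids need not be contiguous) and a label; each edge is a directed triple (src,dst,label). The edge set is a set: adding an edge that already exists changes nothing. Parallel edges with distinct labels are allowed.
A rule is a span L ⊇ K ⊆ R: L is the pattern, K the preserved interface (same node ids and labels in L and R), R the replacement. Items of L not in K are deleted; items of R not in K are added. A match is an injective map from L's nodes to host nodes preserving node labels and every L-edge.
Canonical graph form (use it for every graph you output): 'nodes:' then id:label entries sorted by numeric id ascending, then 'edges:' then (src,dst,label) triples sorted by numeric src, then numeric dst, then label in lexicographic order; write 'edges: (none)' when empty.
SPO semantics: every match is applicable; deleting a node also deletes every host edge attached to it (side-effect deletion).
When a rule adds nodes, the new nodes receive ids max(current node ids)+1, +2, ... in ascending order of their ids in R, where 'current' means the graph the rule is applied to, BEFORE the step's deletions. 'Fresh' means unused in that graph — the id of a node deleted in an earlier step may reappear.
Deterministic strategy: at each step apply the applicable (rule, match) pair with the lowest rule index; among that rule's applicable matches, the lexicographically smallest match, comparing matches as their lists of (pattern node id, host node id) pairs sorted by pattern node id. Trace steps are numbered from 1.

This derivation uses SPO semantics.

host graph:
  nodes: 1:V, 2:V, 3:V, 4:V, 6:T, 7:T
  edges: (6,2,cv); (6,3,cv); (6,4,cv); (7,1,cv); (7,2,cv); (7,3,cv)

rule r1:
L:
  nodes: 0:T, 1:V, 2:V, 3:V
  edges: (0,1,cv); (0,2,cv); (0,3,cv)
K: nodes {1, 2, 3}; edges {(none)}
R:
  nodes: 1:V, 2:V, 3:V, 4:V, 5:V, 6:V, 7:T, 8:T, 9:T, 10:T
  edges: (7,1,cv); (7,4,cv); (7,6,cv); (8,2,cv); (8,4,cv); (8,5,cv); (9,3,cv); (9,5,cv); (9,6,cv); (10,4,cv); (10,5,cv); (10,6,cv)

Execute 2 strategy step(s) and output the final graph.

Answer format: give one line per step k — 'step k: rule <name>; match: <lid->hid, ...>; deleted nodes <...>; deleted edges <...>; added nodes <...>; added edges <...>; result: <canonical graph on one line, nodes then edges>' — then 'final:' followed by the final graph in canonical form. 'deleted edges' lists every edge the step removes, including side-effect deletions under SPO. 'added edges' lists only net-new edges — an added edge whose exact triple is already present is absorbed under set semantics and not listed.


step 1: rule r1; match: 0->6, 1->2, 2->3, 3->4; deleted nodes 6; deleted edges (6,2,cv); (6,3,cv); (6,4,cv); added nodes 8, 9, 10, 11, 12, 13, 14; added edges (11,2,cv); (11,8,cv); (11,10,cv); (12,3,cv); (12,8,cv); (12,9,cv); (13,4,cv); (13,9,cv); (13,10,cv); (14,8,cv); (14,9,cv); (14,10,cv); result: nodes: 1:V, 2:V, 3:V, 4:V, 7:T, 8:V, 9:V, 10:V, 11:T, 12:T, 13:T, 14:T edges: (7,1,cv); (7,2,cv); (7,3,cv); (11,2,cv); (11,8,cv); (11,10,cv); (12,3,cv); (12,8,cv); (12,9,cv); (13,4,cv); (13,9,cv); (13,10,cv); (14,8,cv); (14,9,cv); (14,10,cv)
step 2: rule r1; match: 0->7, 1->1, 2->2, 3->3; deleted nodes 7; deleted edges (7,1,cv); (7,2,cv); (7,3,cv); added nodes 15, 16, 17, 18, 19, 20, 21; added edges (18,1,cv); (18,15,cv); (18,17,cv); (19,2,cv); (19,15,cv); (19,16,cv); (20,3,cv); (20,16,cv); (20,17,cv); (21,15,cv); (21,16,cv); (21,17,cv); result: nodes: 1:V, 2:V, 3:V, 4:V, 8:V, 9:V, 10:V, 11:T, 12:T, 13:T, 14:T, 15:V, 16:V, 17:V, 18:T, 19:T, 20:T, 21:T edges: (11,2,cv); (11,8,cv); (11,10,cv); (12,3,cv); (12,8,cv); (12,9,cv); (13,4,cv); (13,9,cv); (13,10,cv); (14,8,cv); (14,9,cv); (14,10,cv); (18,1,cv); (18,15,cv); (18,17,cv); (19,2,cv); (19,15,cv); (19,16,cv); (20,3,cv); (20,16,cv); (20,17,cv); (21,15,cv); (21,16,cv); (21,17,cv)
final:
nodes: 1:V, 2:V, 3:V, 4:V, 8:V, 9:V, 10:V, 11:T, 12:T, 13:T, 14:T, 15:V, 16:V, 17:V, 18:T, 19:T, 20:T, 21:T
edges: (11,2,cv); (11,8,cv); (11,10,cv); (12,3,cv); (12,8,cv); (12,9,cv); (13,4,cv); (13,9,cv); (13,10,cv); (14,8,cv); (14,9,cv); (14,10,cv); (18,1,cv); (18,15,cv); (18,17,cv); (19,2,cv); (19,15,cv); (19,16,cv); (20,3,cv); (20,16,cv); (20,17,cv); (21,15,cv); (21,16,cv); (21,17,cv)


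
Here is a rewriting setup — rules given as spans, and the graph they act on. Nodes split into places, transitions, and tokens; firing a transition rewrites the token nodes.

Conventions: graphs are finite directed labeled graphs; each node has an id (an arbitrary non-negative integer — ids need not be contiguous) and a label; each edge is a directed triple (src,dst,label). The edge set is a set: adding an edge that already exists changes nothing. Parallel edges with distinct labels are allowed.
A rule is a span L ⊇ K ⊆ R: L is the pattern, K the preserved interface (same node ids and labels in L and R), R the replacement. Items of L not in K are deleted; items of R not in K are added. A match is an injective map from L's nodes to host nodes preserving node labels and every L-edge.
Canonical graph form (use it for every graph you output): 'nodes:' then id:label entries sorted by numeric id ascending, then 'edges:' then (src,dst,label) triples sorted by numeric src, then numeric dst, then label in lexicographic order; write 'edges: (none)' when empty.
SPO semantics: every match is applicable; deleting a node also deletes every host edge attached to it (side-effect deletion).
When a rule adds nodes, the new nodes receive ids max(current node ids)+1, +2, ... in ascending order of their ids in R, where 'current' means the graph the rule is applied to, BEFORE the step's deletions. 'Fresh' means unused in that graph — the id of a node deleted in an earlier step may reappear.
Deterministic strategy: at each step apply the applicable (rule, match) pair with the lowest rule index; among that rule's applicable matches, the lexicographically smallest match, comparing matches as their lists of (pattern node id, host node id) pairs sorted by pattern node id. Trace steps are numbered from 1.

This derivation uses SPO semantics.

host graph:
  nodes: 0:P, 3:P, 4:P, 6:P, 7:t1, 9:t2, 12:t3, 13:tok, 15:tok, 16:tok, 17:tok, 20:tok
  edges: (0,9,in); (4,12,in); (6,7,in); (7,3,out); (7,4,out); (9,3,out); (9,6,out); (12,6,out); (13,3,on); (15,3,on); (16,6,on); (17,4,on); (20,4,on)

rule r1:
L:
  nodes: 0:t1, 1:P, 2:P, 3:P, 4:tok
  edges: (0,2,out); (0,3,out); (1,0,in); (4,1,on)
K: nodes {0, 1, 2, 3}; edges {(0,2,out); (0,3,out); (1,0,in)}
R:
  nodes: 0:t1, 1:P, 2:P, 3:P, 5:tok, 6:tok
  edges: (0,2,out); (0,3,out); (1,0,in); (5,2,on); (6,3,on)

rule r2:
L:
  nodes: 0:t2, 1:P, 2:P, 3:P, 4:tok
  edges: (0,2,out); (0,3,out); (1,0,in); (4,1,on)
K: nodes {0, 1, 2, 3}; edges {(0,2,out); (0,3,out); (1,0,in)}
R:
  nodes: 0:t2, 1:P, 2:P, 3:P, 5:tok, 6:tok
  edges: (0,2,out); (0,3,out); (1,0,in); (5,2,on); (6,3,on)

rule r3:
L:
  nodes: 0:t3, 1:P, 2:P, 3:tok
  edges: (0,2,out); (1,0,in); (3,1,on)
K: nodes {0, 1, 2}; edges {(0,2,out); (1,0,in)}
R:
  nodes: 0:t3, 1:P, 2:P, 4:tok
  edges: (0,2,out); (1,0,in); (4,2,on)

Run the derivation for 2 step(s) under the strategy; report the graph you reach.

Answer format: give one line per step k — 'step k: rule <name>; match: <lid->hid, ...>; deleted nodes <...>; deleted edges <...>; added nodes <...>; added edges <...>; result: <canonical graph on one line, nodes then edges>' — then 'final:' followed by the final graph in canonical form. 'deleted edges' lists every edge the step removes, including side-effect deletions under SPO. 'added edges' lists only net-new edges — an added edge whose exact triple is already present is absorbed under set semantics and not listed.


step 1: rule r1; match: 0->7, 1->6, 2->3, 3->4, 4->16; deleted nodes 16; deleted edges (16,6,on); added nodes 21, 22; added edges (21,3,on); (22,4,on); result: nodes: 0:P, 3:P, 4:P, 6:P, 7:t1, 9:t2, 12:t3, 13:tok, 15:tok, 17:tok, 20:tok, 21:tok, 22:tok edges: (0,9,in); (4,12,in); (6,7,in); (7,3,out); (7,4,out); (9,3,out); (9,6,out); (12,6,out); (13,3,on); (15,3,on); (17,4,on); (20,4,on); (21,3,on); (22,4,on)
step 2: rule r3; match: 0->12, 1->4, 2->6, 3->17; deleted nodes 17; deleted edges (17,4,on); added nodes 23; added edges (23,6,on); result: nodes: 0:P, 3:P, 4:P, 6:P, 7:t1, 9:t2, 12:t3, 13:tok, 15:tok, 20:tok, 21:tok, 22:tok, 23:tok edges: (0,9,in); (4,12,in); (6,7,in); (7,3,out); (7,4,out); (9,3,out); (9,6,out); (12,6,out); (13,3,on); (15,3,on); (20,4,on); (21,3,on); (22,4,on); (23,6,on)
final:
nodes: 0:P, 3:P, 4:P, 6:P, 7:t1, 9:t2, 12:t3, 13:tok, 15:tok, 20:tok, 21:tok, 22:tok, 23:tok
edges: (0,9,in); (4,12,in); (6,7,in); (7,3,out); (7,4,out); (9,3,out); (9,6,out); (12,6,out); (13,3,on); (15,3,on); (20,4,on); (21,3,on); (22,4,on); (23,6,on)


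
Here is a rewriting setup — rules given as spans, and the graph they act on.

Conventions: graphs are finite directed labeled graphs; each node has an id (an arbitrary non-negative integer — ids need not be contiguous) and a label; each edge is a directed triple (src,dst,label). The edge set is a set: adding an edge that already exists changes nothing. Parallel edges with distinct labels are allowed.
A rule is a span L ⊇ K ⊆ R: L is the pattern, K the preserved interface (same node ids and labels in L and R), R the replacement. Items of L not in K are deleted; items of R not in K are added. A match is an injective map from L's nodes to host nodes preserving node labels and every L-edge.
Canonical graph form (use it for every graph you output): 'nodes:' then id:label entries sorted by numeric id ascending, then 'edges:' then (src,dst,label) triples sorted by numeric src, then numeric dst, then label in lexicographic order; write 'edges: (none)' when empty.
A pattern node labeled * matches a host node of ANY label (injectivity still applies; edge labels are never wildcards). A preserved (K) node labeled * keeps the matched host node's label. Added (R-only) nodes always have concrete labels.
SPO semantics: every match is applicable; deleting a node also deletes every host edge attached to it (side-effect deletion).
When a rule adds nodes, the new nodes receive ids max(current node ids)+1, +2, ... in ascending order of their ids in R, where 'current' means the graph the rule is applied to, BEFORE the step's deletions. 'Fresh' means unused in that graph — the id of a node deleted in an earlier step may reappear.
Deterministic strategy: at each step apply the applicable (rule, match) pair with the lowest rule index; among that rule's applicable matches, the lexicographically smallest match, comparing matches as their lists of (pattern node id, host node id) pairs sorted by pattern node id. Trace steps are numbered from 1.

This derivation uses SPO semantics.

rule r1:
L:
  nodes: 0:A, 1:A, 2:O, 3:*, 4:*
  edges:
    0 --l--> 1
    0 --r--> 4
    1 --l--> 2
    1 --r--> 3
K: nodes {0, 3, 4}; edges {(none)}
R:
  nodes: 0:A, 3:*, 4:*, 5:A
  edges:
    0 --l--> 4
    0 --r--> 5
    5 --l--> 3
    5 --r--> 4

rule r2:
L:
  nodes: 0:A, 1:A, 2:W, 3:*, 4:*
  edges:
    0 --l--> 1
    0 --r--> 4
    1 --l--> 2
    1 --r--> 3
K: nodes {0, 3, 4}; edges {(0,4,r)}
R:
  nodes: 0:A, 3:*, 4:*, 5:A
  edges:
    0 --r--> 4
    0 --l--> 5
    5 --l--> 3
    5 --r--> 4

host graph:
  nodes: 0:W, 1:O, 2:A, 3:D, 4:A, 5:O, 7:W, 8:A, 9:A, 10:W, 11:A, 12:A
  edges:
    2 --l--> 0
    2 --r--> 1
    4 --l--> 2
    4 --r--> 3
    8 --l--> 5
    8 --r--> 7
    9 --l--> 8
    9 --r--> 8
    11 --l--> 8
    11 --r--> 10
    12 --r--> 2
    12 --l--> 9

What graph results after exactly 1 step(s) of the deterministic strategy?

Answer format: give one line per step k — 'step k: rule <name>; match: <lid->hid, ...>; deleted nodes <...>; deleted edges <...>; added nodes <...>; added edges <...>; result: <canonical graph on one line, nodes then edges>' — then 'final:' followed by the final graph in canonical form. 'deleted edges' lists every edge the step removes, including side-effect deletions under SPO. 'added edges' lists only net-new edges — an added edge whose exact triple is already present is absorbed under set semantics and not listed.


step 1: rule r1; match: 0->11, 1->8, 2->5, 3->7, 4->10; deleted nodes 5, 8; deleted edges (8,5,l); (8,7,r); (9,8,l); (9,8,r); (11,8,l); (11,10,r); added nodes 13; added edges (11,10,l); (11,13,r); (13,7,l); (13,10,r); result: nodes: 0:W, 1:O, 2:A, 3:D, 4:A, 7:W, 9:A, 10:W, 11:A, 12:A, 13:A edges: (2,0,l); (2,1,r); (4,2,l); (4,3,r); (11,10,l); (11,13,r); (12,2,r); (12,9,l); (13,7,l); (13,10,r)
final:
nodes: 0:W, 1:O, 2:A, 3:D, 4:A, 7:W, 9:A, 10:W, 11:A, 12:A, 13:A
edges: (2,0,l); (2,1,r); (4,2,l); (4,3,r); (11,10,l); (11,13,r); (12,2,r); (12,9,l); (13,7,l); (13,10,r)


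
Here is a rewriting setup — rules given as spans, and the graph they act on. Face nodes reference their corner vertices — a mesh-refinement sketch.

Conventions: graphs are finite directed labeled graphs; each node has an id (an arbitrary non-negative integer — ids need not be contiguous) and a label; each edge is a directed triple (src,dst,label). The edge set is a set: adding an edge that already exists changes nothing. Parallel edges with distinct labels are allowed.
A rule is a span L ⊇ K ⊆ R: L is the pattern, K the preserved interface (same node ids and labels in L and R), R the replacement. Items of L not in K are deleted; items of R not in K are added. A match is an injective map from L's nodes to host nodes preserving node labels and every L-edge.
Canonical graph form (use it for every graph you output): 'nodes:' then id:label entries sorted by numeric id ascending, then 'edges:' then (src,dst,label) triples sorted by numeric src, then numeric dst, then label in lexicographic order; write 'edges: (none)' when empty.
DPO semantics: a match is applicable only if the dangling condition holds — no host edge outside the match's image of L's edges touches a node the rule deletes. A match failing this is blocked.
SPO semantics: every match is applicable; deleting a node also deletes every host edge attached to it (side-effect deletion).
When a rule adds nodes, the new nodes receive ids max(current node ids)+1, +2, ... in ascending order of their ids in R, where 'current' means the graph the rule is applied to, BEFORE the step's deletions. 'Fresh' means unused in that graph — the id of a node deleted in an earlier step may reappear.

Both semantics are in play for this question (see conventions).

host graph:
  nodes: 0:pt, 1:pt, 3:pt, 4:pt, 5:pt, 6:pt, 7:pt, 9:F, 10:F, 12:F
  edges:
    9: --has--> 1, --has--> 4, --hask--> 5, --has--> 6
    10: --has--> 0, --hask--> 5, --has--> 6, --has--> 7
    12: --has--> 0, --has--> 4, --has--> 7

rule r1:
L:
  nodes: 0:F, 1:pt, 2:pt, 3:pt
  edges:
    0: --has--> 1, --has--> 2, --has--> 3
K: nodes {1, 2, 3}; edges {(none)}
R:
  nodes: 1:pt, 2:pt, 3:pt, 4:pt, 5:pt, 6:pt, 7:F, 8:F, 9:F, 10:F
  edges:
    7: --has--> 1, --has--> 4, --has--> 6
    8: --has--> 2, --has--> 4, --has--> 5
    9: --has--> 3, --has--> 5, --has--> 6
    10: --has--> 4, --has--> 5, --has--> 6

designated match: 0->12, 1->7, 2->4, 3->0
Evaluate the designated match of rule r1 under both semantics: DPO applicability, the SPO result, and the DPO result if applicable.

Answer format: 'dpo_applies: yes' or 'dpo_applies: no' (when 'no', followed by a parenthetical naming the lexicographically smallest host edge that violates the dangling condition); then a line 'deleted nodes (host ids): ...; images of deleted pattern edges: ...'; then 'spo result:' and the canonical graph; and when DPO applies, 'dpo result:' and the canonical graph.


dpo_applies: yes
deleted nodes (host ids): 12; images of deleted pattern edges: (12,0,has); (12,4,has); (12,7,has)
spo result:
nodes: 0:pt, 1:pt, 3:pt, 4:pt, 5:pt, 6:pt, 7:pt, 9:F, 10:F, 13:pt, 14:pt, 15:pt, 16:F, 17:F, 18:F, 19:F
edges: (9,1,has); (9,4,has); (9,5,hask); (9,6,has); (10,0,has); (10,5,hask); (10,6,has); (10,7,has); (16,7,has); (16,13,has); (16,15,has); (17,4,has); (17,13,has); (17,14,has); (18,0,has); (18,14,has); (18,15,has); (19,13,has); (19,14,has); (19,15,has)
dpo result:
nodes: 0:pt, 1:pt, 3:pt, 4:pt, 5:pt, 6:pt, 7:pt, 9:F, 10:F, 13:pt, 14:pt, 15:pt, 16:F, 17:F, 18:F, 19:F
edges: (9,1,has); (9,4,has); (9,5,hask); (9,6,has); (10,0,has); (10,5,hask); (10,6,has); (10,7,has); (16,7,has); (16,13,has); (16,15,has); (17,4,has); (17,13,has); (17,14,has); (18,0,has); (18,14,has); (18,15,has); (19,13,has); (19,14,has); (19,15,has)


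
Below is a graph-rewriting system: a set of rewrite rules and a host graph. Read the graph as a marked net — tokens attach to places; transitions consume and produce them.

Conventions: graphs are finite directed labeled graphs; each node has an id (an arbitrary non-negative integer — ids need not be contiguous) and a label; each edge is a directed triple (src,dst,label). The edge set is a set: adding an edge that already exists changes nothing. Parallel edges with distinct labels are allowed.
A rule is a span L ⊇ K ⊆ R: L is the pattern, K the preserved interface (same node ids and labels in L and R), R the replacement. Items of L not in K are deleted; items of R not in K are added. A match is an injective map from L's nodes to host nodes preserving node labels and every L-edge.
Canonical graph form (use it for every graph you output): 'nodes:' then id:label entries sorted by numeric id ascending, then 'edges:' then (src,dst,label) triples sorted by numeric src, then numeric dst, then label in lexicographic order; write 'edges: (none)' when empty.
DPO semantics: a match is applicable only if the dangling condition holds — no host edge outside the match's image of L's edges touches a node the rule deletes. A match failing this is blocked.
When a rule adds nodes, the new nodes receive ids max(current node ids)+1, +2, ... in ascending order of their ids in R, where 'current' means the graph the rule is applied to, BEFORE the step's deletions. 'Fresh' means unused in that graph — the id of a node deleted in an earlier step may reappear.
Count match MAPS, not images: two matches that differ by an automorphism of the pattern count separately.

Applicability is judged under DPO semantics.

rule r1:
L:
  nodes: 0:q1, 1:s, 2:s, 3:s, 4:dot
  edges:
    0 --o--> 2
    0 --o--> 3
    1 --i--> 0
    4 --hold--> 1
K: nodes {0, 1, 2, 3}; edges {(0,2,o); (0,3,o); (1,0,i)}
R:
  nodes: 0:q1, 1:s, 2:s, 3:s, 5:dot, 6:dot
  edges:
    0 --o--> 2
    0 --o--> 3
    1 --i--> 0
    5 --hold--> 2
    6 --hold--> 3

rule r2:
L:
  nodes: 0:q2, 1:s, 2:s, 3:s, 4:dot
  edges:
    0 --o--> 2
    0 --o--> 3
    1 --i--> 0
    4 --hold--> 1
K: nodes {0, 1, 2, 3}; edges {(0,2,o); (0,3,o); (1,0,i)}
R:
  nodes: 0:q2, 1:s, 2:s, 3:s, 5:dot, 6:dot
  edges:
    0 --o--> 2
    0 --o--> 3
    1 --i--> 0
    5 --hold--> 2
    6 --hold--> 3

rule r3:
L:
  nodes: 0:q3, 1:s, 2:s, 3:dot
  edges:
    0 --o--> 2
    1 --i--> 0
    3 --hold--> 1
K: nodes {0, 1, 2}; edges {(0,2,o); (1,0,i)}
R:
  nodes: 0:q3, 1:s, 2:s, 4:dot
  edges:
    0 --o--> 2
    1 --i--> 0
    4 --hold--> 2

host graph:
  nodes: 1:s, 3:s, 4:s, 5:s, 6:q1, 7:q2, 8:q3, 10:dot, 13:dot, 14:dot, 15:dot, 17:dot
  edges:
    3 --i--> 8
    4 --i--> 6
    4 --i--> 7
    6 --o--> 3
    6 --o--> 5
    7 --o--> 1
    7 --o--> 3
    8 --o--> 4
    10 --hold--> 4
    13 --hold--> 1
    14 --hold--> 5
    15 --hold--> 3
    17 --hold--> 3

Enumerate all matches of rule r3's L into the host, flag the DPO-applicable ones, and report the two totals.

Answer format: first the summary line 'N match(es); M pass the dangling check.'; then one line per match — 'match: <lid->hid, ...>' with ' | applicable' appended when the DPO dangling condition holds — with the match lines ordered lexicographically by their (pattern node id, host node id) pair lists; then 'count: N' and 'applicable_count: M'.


2 match(es); 2 pass the dangling check.
match: 0->8, 1->3, 2->4, 3->15 | applicable
match: 0->8, 1->3, 2->4, 3->17 | applicable
count: 2
applicable_count: 2


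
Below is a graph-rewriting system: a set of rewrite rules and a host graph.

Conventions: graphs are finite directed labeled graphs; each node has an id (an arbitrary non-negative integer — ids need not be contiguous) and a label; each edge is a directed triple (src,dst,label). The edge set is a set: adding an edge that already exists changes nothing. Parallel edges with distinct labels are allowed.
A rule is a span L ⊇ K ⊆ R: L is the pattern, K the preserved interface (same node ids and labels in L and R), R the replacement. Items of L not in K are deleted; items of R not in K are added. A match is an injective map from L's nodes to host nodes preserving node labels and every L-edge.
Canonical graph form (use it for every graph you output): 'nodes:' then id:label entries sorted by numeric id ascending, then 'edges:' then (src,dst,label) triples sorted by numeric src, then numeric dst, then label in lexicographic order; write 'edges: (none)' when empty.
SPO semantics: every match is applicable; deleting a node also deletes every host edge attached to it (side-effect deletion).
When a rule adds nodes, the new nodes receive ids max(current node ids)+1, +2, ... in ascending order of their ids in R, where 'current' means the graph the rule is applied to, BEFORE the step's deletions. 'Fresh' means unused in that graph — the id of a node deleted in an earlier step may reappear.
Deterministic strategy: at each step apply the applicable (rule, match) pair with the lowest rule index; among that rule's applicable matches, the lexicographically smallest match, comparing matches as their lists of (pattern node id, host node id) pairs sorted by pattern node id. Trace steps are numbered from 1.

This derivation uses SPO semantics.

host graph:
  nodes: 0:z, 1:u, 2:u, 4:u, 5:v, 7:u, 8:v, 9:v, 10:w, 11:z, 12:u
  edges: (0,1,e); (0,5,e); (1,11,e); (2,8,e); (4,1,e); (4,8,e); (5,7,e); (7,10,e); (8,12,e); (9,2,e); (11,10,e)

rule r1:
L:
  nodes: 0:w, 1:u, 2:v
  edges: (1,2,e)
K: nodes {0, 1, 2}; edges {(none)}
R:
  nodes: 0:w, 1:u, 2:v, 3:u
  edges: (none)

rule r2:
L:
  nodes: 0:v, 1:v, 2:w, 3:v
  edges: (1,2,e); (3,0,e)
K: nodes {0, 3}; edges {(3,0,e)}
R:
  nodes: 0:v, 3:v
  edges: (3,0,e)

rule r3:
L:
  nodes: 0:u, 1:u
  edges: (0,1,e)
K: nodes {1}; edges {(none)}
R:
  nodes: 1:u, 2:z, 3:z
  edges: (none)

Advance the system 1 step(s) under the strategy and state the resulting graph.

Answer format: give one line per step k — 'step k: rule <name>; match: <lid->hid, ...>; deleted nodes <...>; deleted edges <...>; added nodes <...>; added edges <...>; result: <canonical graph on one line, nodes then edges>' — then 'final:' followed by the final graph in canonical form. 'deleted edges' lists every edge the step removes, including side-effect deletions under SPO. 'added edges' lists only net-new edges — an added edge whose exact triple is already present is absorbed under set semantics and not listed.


step 1: rule r1; match: 0->10, 1->2, 2->8; deleted nodes (none); deleted edges (2,8,e); added nodes 13; added edges (none); result: nodes: 0:z, 1:u, 2:u, 4:u, 5:v, 7:u, 8:v, 9:v, 10:w, 11:z, 12:u, 13:u edges: (0,1,e); (0,5,e); (1,11,e); (4,1,e); (4,8,e); (5,7,e); (7,10,e); (8,12,e); (9,2,e); (11,10,e)
final:
nodes: 0:z, 1:u, 2:u, 4:u, 5:v, 7:u, 8:v, 9:v, 10:w, 11:z, 12:u, 13:u
edges: (0,1,e); (0,5,e); (1,11,e); (4,1,e); (4,8,e); (5,7,e); (7,10,e); (8,12,e); (9,2,e); (11,10,e)


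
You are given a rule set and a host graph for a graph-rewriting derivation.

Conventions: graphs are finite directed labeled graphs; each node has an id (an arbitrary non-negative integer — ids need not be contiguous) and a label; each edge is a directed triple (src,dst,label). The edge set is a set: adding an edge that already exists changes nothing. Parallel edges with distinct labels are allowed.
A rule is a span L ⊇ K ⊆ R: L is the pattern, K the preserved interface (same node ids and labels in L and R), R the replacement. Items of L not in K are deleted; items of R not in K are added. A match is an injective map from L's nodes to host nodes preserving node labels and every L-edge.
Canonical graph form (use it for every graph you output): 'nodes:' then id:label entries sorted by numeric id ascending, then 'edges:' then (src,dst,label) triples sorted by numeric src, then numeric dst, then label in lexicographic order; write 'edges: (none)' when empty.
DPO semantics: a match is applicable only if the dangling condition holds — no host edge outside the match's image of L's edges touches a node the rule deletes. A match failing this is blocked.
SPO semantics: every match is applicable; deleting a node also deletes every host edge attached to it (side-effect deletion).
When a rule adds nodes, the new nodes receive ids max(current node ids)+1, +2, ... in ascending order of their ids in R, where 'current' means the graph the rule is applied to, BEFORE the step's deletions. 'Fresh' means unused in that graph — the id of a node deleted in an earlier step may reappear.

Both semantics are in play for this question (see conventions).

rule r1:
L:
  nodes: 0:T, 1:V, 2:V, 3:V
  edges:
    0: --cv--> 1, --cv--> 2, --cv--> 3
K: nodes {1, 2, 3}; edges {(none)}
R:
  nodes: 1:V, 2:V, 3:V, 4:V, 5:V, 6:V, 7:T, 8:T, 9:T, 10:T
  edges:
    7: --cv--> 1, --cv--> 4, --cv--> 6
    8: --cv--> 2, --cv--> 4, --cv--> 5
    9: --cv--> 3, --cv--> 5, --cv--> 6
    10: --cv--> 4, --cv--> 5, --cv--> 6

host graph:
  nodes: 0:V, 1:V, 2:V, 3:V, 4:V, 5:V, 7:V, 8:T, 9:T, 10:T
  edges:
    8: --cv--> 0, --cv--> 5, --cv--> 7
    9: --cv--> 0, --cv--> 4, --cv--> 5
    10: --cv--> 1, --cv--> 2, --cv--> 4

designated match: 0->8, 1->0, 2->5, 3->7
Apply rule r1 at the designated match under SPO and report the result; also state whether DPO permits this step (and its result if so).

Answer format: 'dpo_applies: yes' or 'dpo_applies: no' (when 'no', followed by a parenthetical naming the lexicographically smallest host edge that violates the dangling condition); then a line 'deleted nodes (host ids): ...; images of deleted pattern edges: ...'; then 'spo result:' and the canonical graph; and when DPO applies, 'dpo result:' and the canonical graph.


dpo_applies: yes
deleted nodes (host ids): 8; images of deleted pattern edges: (8,0,cv); (8,5,cv); (8,7,cv)
spo result:
nodes: 0:V, 1:V, 2:V, 3:V, 4:V, 5:V, 7:V, 9:T, 10:T, 11:V, 12:V, 13:V, 14:T, 15:T, 16:T, 17:T
edges: (9,0,cv); (9,4,cv); (9,5,cv); (10,1,cv); (10,2,cv); (10,4,cv); (14,0,cv); (14,11,cv); (14,13,cv); (15,5,cv); (15,11,cv); (15,12,cv); (16,7,cv); (16,12,cv); (16,13,cv); (17,11,cv); (17,12,cv); (17,13,cv)
dpo result:
nodes: 0:V, 1:V, 2:V, 3:V, 4:V, 5:V, 7:V, 9:T, 10:T, 11:V, 12:V, 13:V, 14:T, 15:T, 16:T, 17:T
edges: (9,0,cv); (9,4,cv); (9,5,cv); (10,1,cv); (10,2,cv); (10,4,cv); (14,0,cv); (14,11,cv); (14,13,cv); (15,5,cv); (15,11,cv); (15,12,cv); (16,7,cv); (16,12,cv); (16,13,cv); (17,11,cv); (17,12,cv); (17,13,cv)
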